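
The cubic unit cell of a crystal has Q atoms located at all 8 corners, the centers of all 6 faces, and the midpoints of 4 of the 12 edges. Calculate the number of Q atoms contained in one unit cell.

5

Corner atoms are shared by 8 cells (1/8 each), face atoms by 2 (1/2 each), edge atoms by 4 (1/4 each).
Net atoms = 8 × 1/8 + 6 × 1/2 + 4 × 1/4 = 1 + 3 + 1 = 5.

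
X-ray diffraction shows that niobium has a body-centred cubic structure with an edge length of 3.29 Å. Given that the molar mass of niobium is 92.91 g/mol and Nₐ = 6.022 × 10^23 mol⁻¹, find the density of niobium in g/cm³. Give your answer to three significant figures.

A BCC unit cell contains Z = 2 atoms.
Cell volume: a³ = (3.29 Å)³ = (3.290 × 10^-8 cm)³ = 3.561 × 10^-23 cm³.
ρ = Z·M/(N_A·a³) = 2 × 92.91 / (6.022 × 10²³ × 3.561 × 10^-23) = 8.665 g/cm³.

8.66 g/cm³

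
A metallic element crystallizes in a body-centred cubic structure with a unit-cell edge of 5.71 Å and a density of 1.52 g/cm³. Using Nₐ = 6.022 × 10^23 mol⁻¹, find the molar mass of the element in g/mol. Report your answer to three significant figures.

A BCC cell has Z = 2 atoms; a = 5.710 × 10^-8 cm.
M = ρ·N_A·a³/Z = 1.52 × 6.022 × 10²³ × 1.862 × 10^-22 / 2 = 85.2 g/mol.

85.2 g/mol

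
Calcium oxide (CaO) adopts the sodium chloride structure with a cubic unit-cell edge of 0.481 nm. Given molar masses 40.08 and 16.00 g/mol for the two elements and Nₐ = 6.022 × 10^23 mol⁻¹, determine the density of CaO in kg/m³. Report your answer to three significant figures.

The sodium chloride structure contains Z = 4 formula units per cell; M(CaO) = 40.08 + 16.00 = 56.08 g/mol.
a³ = (4.810 × 10^-8 cm)³ = 1.113 × 10^-22 cm³.
ρ = 4 × 56.08 / (6.022 × 10²³ × 1.113 × 10^-22) = 3.347 g/cm³ = 3350 kg/m³.

3350 kg/m³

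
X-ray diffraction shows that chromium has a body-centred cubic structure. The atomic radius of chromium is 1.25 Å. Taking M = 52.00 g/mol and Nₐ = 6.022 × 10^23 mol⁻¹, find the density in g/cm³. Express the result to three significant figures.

7.18 g/cm³

In a BCC lattice, atoms touch along the body diagonal, so √3·a = 4r, giving a = 2.887 Å = 2.887 × 10^-8 cm.
With Z = 2, ρ = Z·M/(N_A·a³) = 2 × 52.00 / (6.022 × 10²³ × 2.406 × 10^-23) = 7.179 g/cm³.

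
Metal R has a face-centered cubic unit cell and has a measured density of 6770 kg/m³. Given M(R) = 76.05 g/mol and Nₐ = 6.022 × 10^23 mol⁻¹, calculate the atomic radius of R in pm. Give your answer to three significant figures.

149 pm

For an FCC cell (Z = 4), a³ = Z·M/(N_A·ρ) = 4 × 76.05 / (6.022 × 10²³ × 6.770) = 7.462 × 10^-23 cm³, so a = 4.210 × 10^-8 cm = 421.0 pm.
Atoms touch along the face diagonal, so √2·a = 4r, so r = 0.3536 × a = 149 pm.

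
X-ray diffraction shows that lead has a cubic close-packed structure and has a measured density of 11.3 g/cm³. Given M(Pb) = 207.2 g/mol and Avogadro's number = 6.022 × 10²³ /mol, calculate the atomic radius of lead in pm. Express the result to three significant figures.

For an FCC cell (Z = 4), a³ = Z·M/(N_A·ρ) = 4 × 207.2 / (6.022 × 10²³ × 11.30) = 1.218 × 10^-22 cm³, so a = 4.957 × 10^-8 cm = 495.7 pm.
Atoms touch along the face diagonal, so √2·a = 4r, so r = 0.3536 × a = 175 pm.

175 pm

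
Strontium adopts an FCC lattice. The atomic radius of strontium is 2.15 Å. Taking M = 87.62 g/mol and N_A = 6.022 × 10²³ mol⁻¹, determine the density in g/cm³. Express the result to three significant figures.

In an FCC lattice, atoms touch along the face diagonal, so √2·a = 4r, giving a = 6.081 Å = 6.081 × 10^-8 cm.
With Z = 4, ρ = Z·M/(N_A·a³) = 4 × 87.62 / (6.022 × 10²³ × 2.249 × 10^-22) = 2.588 g/cm³.

2.59 g/cm³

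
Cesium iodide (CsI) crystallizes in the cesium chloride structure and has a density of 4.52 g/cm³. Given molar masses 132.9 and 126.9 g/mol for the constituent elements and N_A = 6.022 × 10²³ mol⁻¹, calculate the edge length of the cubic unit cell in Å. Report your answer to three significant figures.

M(CsI) = 259.8 g/mol; Z = 1 formula unit per cell.
a³ = Z·M/(N_A·ρ) = 1 × 259.8 / (6.022 × 10²³ × 4.52) = 9.545 × 10^-23 cm³, so a = 4.570 × 10^-8 cm = 4.57 Å.

4.57 Å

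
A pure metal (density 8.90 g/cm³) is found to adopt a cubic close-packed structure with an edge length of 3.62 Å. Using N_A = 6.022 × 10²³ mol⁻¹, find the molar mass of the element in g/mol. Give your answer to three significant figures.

An FCC cell has Z = 4 atoms; a = 3.620 × 10^-8 cm.
M = ρ·N_A·a³/Z = 8.90 × 6.022 × 10²³ × 4.744 × 10^-23 / 4 = 63.6 g/mol.

63.6 g/mol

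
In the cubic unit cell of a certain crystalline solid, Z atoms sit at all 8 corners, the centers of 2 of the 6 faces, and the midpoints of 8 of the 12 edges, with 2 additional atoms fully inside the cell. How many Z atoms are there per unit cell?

Corner atoms are shared by 8 cells (1/8 each), face atoms by 2 (1/2 each), edge atoms by 4 (1/4 each), interior atoms are unshared.
Net atoms = 8 × 1/8 + 2 × 1/2 + 8 × 1/4 + 2 = 1 + 1 + 2 + 2 = 6.

6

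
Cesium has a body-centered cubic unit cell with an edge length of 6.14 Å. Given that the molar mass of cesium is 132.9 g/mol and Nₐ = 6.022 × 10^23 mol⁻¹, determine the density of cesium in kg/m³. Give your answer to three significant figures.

A BCC unit cell contains Z = 2 atoms.
Cell volume: a³ = (6.14 Å)³ = (6.140 × 10^-8 cm)³ = 2.315 × 10^-22 cm³.
ρ = Z·M/(N_A·a³) = 2 × 132.9 / (6.022 × 10²³ × 2.315 × 10^-22) = 1.907 g/cm³ = 1910 kg/m³.

1910 kg/m³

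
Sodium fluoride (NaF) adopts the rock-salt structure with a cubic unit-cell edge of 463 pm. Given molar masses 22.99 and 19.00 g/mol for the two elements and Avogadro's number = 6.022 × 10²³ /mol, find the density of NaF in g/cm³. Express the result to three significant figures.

2.81 g/cm³

The rock-salt structure contains Z = 4 formula units per cell; M(NaF) = 22.99 + 19.00 = 41.99 g/mol.
a³ = (4.630 × 10^-8 cm)³ = 9.925 × 10^-23 cm³.
ρ = 4 × 41.99 / (6.022 × 10²³ × 9.925 × 10^-23) = 2.810 g/cm³.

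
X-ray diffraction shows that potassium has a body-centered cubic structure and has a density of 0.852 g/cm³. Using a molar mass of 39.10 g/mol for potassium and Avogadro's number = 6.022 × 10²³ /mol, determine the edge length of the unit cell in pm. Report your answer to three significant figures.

With Z = 2 atoms per BCC cell, a³ = Z·M/(N_A·ρ) = 2 × 39.10 / (6.022 × 10²³ × 0.8520 g/cm³) = 1.524 × 10^-22 cm³.
a = (1.524 × 10^-22)^(1/3) = 5.342 × 10^-8 cm = 534 pm.

534 pm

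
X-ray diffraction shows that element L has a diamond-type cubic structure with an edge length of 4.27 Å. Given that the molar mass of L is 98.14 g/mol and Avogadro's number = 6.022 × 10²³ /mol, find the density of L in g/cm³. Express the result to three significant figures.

16.7 g/cm³

A diamond cubic unit cell contains Z = 8 atoms.
Cell volume: a³ = (4.27 Å)³ = (4.270 × 10^-8 cm)³ = 7.785 × 10^-23 cm³.
ρ = Z·M/(N_A·a³) = 8 × 98.14 / (6.022 × 10²³ × 7.785 × 10^-23) = 16.75 g/cm³.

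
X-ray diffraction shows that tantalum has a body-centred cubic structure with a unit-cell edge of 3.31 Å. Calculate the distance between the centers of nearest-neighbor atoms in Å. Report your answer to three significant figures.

In a BCC structure, atoms touch along the body diagonal, so √3·a = 4r; the nearest-neighbor distance equals 2r = 0.8660·a.
d = 0.8660 × 3.31 = 2.87 Å.

2.87 Å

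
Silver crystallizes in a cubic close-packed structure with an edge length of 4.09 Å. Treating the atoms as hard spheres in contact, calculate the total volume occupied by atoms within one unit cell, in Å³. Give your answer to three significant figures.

50.7 Å³

In an FCC lattice atoms touch along the face diagonal, so √2·a = 4r, so r = 0.3536a = 1.446 Å.
V_atoms = Z × (4/3)πr³ = 4 × (4/3)π × (1.446)³ = 50.7 Å³.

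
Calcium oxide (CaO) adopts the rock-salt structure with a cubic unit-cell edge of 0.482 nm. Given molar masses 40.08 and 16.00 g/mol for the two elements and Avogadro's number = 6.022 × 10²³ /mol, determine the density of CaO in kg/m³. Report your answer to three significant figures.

The rock-salt structure contains Z = 4 formula units per cell; M(CaO) = 40.08 + 16.00 = 56.08 g/mol.
a³ = (4.820 × 10^-8 cm)³ = 1.120 × 10^-22 cm³.
ρ = 4 × 56.08 / (6.022 × 10²³ × 1.120 × 10^-22) = 3.326 g/cm³ = 3330 kg/m³.

3330 kg/m³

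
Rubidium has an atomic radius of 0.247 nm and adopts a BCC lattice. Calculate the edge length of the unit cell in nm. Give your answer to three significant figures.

In a BCC lattice, atoms touch along the body diagonal, so √3·a = 4r.
a = 4r/√3 = 4 × 0.247 / 1.7321 = 0.570 nm.

0.570 nm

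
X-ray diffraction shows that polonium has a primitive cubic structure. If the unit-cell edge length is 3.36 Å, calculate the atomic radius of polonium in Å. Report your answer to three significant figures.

In a simple cubic lattice, atoms touch along the cell edge, so a = 2r.
r = a/2 = 3.36/2 = 1.68 Å.

1.68 Å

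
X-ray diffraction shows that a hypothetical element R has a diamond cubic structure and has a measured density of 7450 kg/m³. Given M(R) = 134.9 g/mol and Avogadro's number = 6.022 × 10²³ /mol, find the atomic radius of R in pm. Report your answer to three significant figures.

For a diamond cubic cell (Z = 8), a³ = Z·M/(N_A·ρ) = 8 × 134.9 / (6.022 × 10²³ × 7.450) = 2.405 × 10^-22 cm³, so a = 6.219 × 10^-8 cm = 621.9 pm.
Nearest neighbors lie along the body diagonal with √3·a = 8r, so r = 0.2165 × a = 135 pm.

135 pm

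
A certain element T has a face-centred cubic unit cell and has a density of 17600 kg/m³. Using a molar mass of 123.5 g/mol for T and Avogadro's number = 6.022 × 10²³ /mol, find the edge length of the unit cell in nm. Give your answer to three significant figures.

0.360 nm

With Z = 4 atoms per FCC cell, a³ = Z·M/(N_A·ρ) = 4 × 123.5 / (6.022 × 10²³ × 17.60 g/cm³) = 4.661 × 10^-23 cm³.
a = (4.661 × 10^-23)^(1/3) = 3.599 × 10^-8 cm = 0.360 nm.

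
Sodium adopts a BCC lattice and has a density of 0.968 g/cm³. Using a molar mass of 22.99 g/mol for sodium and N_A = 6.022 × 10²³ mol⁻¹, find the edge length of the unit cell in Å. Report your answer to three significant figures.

4.29 Å

With Z = 2 atoms per BCC cell, a³ = Z·M/(N_A·ρ) = 2 × 22.99 / (6.022 × 10²³ × 0.9680 g/cm³) = 7.888 × 10^-23 cm³.
a = (7.888 × 10^-23)^(1/3) = 4.289 × 10^-8 cm = 4.29 Å.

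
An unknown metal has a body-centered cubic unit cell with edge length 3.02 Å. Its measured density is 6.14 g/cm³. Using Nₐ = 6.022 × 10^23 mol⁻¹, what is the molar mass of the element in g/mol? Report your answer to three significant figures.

50.9 g/mol

A BCC cell has Z = 2 atoms; a = 3.020 × 10^-8 cm.
M = ρ·N_A·a³/Z = 6.14 × 6.022 × 10²³ × 2.754 × 10^-23 / 2 = 50.9 g/mol.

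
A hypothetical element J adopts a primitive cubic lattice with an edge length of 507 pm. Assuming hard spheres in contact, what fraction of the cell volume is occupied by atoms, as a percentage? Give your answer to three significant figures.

In a simple cubic lattice atoms touch along the cell edge, so a = 2r, so r = 0.5000a = 253.5 pm.
Packing fraction = Z·(4/3)πr³ / a³ = 1 × (4/3)π × (253.5)³ / (507)³ = 0.5236 = 52.4%.

52.4%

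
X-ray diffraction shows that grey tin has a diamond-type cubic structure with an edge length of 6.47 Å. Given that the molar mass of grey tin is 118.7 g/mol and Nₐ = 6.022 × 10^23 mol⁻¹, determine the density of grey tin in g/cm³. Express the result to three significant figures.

5.82 g/cm³

A diamond cubic unit cell contains Z = 8 atoms.
Cell volume: a³ = (6.47 Å)³ = (6.470 × 10^-8 cm)³ = 2.708 × 10^-22 cm³.
ρ = Z·M/(N_A·a³) = 8 × 118.7 / (6.022 × 10²³ × 2.708 × 10^-22) = 5.822 g/cm³.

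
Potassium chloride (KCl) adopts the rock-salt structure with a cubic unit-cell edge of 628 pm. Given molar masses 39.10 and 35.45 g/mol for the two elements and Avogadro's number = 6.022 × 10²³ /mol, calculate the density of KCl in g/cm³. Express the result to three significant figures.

The rock-salt structure contains Z = 4 formula units per cell; M(KCl) = 39.10 + 35.45 = 74.55 g/mol.
a³ = (6.280 × 10^-8 cm)³ = 2.477 × 10^-22 cm³.
ρ = 4 × 74.55 / (6.022 × 10²³ × 2.477 × 10^-22) = 1.999 g/cm³.

2.00 g/cm³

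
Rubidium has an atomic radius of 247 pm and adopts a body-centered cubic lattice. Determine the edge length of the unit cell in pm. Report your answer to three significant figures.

In a BCC lattice, atoms touch along the body diagonal, so √3·a = 4r.
a = 4r/√3 = 4 × 247 / 1.7321 = 570 pm.

570 pm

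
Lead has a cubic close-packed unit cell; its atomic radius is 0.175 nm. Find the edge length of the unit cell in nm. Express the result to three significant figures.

0.495 nm

In an FCC lattice, atoms touch along the face diagonal, so √2·a = 4r.
a = 4r/√2 = 4 × 0.175 / 1.4142 = 0.495 nm.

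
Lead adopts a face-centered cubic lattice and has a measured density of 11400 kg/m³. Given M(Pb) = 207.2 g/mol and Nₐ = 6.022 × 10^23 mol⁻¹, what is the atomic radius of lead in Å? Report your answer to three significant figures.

1.75 Å

For an FCC cell (Z = 4), a³ = Z·M/(N_A·ρ) = 4 × 207.2 / (6.022 × 10²³ × 11.40) = 1.207 × 10^-22 cm³, so a = 4.942 × 10^-8 cm = 4.942 Å.
Atoms touch along the face diagonal, so √2·a = 4r, so r = 0.3536 × a = 1.75 Å.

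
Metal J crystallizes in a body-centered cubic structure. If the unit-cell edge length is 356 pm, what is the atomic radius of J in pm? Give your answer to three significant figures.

154 pm

In a BCC lattice, atoms touch along the body diagonal, so √3·a = 4r.
r = √3·a/4 = 1.7321 × 356 / 4 = 154 pm.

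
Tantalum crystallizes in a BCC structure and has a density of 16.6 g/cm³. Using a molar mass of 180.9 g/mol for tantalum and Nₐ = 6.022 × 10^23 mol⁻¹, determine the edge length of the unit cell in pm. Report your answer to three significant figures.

With Z = 2 atoms per BCC cell, a³ = Z·M/(N_A·ρ) = 2 × 180.9 / (6.022 × 10²³ × 16.60 g/cm³) = 3.619 × 10^-23 cm³.
a = (3.619 × 10^-23)^(1/3) = 3.308 × 10^-8 cm = 331 pm.

331 pm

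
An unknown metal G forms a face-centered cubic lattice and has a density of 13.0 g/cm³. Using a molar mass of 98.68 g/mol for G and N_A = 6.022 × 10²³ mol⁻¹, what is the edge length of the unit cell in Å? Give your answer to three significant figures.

3.69 Å

With Z = 4 atoms per FCC cell, a³ = Z·M/(N_A·ρ) = 4 × 98.68 / (6.022 × 10²³ × 13.00 g/cm³) = 5.042 × 10^-23 cm³.
a = (5.042 × 10^-23)^(1/3) = 3.694 × 10^-8 cm = 3.69 Å.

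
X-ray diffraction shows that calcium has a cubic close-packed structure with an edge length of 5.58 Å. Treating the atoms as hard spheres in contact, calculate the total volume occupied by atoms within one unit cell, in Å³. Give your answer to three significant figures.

129 Å³

In an FCC lattice atoms touch along the face diagonal, so √2·a = 4r, so r = 0.3536a = 1.973 Å.
V_atoms = Z × (4/3)πr³ = 4 × (4/3)π × (1.973)³ = 129 Å³.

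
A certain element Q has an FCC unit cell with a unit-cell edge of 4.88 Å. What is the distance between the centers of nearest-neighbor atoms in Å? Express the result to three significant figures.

In an FCC structure, atoms touch along the face diagonal, so √2·a = 4r; the nearest-neighbor distance equals 2r = 0.7071·a.
d = 0.7071 × 4.88 = 3.45 Å.

3.45 Å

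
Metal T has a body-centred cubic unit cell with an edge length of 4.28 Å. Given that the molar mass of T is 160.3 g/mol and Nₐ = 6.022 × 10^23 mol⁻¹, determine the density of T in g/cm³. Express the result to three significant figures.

A BCC unit cell contains Z = 2 atoms.
Cell volume: a³ = (4.28 Å)³ = (4.280 × 10^-8 cm)³ = 7.840 × 10^-23 cm³.
ρ = Z·M/(N_A·a³) = 2 × 160.3 / (6.022 × 10²³ × 7.840 × 10^-23) = 6.790 g/cm³.

6.79 g/cm³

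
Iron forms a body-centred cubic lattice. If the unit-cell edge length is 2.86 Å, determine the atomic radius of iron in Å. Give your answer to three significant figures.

1.24 Å

In a BCC lattice, atoms touch along the body diagonal, so √3·a = 4r.
r = √3·a/4 = 1.7321 × 2.86 / 4 = 1.24 Å.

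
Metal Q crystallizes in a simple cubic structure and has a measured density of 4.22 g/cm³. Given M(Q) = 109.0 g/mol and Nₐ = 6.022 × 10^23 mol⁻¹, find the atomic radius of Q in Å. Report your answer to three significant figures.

For a simple cubic cell (Z = 1), a³ = Z·M/(N_A·ρ) = 1 × 109.0 / (6.022 × 10²³ × 4.220) = 4.289 × 10^-23 cm³, so a = 3.500 × 10^-8 cm = 3.500 Å.
Atoms touch along the cell edge, so a = 2r, so r = 0.5000 × a = 1.75 Å.

1.75 Å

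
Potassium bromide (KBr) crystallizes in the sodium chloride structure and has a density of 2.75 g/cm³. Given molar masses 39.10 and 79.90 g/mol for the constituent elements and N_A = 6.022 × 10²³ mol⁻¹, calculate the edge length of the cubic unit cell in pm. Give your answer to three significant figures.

M(KBr) = 119.0 g/mol; Z = 4 formula units per cell.
a³ = Z·M/(N_A·ρ) = 4 × 119.0 / (6.022 × 10²³ × 2.75) = 2.874 × 10^-22 cm³, so a = 6.600 × 10^-8 cm = 660 pm.

660 pm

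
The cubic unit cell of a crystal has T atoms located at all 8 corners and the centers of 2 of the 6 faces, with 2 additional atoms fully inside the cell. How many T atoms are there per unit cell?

Corner atoms are shared by 8 cells (1/8 each), face atoms by 2 (1/2 each), interior atoms are unshared.
Net atoms = 8 × 1/8 + 2 × 1/2 + 2 = 1 + 1 + 2 = 4.

4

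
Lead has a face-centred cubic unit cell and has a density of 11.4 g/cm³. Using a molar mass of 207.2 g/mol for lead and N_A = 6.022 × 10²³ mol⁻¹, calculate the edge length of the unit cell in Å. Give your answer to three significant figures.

With Z = 4 atoms per FCC cell, a³ = Z·M/(N_A·ρ) = 4 × 207.2 / (6.022 × 10²³ × 11.40 g/cm³) = 1.207 × 10^-22 cm³.
a = (1.207 × 10^-22)^(1/3) = 4.942 × 10^-8 cm = 4.94 Å.

4.94 Å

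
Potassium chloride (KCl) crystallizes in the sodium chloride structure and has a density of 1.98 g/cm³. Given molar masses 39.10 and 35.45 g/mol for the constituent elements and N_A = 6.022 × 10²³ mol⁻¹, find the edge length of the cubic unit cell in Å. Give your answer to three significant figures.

6.30 Å

M(KCl) = 74.55 g/mol; Z = 4 formula units per cell.
a³ = Z·M/(N_A·ρ) = 4 × 74.55 / (6.022 × 10²³ × 1.98) = 2.501 × 10^-22 cm³, so a = 6.300 × 10^-8 cm = 6.30 Å.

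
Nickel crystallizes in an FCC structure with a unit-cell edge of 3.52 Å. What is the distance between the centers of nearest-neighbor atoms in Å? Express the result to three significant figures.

2.49 Å

In an FCC structure, atoms touch along the face diagonal, so √2·a = 4r; the nearest-neighbor distance equals 2r = 0.7071·a.
d = 0.7071 × 3.52 = 2.49 Å.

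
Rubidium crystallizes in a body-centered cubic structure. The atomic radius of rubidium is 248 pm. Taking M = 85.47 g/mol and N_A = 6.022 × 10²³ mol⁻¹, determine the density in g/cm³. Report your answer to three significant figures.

1.51 g/cm³

In a BCC lattice, atoms touch along the body diagonal, so √3·a = 4r, giving a = 572.7 pm = 5.727 × 10^-8 cm.
With Z = 2, ρ = Z·M/(N_A·a³) = 2 × 85.47 / (6.022 × 10²³ × 1.879 × 10^-22) = 1.511 g/cm³.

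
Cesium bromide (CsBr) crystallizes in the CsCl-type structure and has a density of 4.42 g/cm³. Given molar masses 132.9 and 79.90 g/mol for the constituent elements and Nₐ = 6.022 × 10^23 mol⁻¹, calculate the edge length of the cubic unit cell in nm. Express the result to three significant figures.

M(CsBr) = 212.8 g/mol; Z = 1 formula unit per cell.
a³ = Z·M/(N_A·ρ) = 1 × 212.8 / (6.022 × 10²³ × 4.42) = 7.995 × 10^-23 cm³, so a = 4.308 × 10^-8 cm = 0.431 nm.

0.431 nm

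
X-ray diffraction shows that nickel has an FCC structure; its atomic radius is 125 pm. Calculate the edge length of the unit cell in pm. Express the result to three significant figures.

354 pm

In an FCC lattice, atoms touch along the face diagonal, so √2·a = 4r.
a = 4r/√2 = 4 × 125 / 1.4142 = 354 pm.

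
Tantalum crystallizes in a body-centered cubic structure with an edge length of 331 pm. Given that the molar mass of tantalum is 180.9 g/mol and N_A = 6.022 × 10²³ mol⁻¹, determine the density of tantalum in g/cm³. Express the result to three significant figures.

16.6 g/cm³

A BCC unit cell contains Z = 2 atoms.
Cell volume: a³ = (331 pm)³ = (3.310 × 10^-8 cm)³ = 3.626 × 10^-23 cm³.
ρ = Z·M/(N_A·a³) = 2 × 180.9 / (6.022 × 10²³ × 3.626 × 10^-23) = 16.57 g/cm³.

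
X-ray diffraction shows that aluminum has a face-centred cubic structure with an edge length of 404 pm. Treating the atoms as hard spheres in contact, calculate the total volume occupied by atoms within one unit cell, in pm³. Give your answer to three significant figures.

4.88 × 10^7 pm³

In an FCC lattice atoms touch along the face diagonal, so √2·a = 4r, so r = 0.3536a = 142.8 pm.
V_atoms = Z × (4/3)πr³ = 4 × (4/3)π × (142.8)³ = 4.88 × 10^7 pm³.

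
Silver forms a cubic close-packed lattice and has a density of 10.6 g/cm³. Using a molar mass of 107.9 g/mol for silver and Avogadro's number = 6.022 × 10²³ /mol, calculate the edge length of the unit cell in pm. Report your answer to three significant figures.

407 pm

With Z = 4 atoms per FCC cell, a³ = Z·M/(N_A·ρ) = 4 × 107.9 / (6.022 × 10²³ × 10.60 g/cm³) = 6.761 × 10^-23 cm³.
a = (6.761 × 10^-23)^(1/3) = 4.074 × 10^-8 cm = 407 pm.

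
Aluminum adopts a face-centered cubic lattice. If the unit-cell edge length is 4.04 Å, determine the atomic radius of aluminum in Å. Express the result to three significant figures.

In an FCC lattice, atoms touch along the face diagonal, so √2·a = 4r.
r = √2·a/4 = 1.4142 × 4.04 / 4 = 1.43 Å.

1.43 Å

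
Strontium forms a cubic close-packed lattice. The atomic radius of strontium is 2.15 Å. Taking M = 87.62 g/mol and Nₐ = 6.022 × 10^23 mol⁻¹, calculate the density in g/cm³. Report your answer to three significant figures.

2.59 g/cm³

In an FCC lattice, atoms touch along the face diagonal, so √2·a = 4r, giving a = 6.081 Å = 6.081 × 10^-8 cm.
With Z = 4, ρ = Z·M/(N_A·a³) = 4 × 87.62 / (6.022 × 10²³ × 2.249 × 10^-22) = 2.588 g/cm³.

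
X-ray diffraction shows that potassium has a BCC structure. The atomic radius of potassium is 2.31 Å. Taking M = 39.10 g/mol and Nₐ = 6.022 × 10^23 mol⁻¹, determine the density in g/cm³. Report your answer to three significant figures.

In a BCC lattice, atoms touch along the body diagonal, so √3·a = 4r, giving a = 5.335 Å = 5.335 × 10^-8 cm.
With Z = 2, ρ = Z·M/(N_A·a³) = 2 × 39.10 / (6.022 × 10²³ × 1.518 × 10^-22) = 0.8553 g/cm³.

0.855 g/cm³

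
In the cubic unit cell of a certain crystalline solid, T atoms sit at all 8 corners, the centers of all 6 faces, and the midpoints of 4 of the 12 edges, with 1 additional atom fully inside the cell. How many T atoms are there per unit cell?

Corner atoms are shared by 8 cells (1/8 each), face atoms by 2 (1/2 each), edge atoms by 4 (1/4 each), interior atoms are unshared.
Net atoms = 8 × 1/8 + 6 × 1/2 + 4 × 1/4 + 1 = 1 + 3 + 1 + 1 = 6.

6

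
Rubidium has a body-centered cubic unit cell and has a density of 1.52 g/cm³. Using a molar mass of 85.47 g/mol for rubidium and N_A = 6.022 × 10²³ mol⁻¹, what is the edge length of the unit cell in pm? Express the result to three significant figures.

572 pm

With Z = 2 atoms per BCC cell, a³ = Z·M/(N_A·ρ) = 2 × 85.47 / (6.022 × 10²³ × 1.520 g/cm³) = 1.867 × 10^-22 cm³.
a = (1.867 × 10^-22)^(1/3) = 5.716 × 10^-8 cm = 572 pm.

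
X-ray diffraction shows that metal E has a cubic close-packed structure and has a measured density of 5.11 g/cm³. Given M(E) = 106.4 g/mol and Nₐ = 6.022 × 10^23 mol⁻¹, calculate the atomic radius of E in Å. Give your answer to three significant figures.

For an FCC cell (Z = 4), a³ = Z·M/(N_A·ρ) = 4 × 106.4 / (6.022 × 10²³ × 5.110) = 1.383 × 10^-22 cm³, so a = 5.171 × 10^-8 cm = 5.171 Å.
Atoms touch along the face diagonal, so √2·a = 4r, so r = 0.3536 × a = 1.83 Å.

1.83 Å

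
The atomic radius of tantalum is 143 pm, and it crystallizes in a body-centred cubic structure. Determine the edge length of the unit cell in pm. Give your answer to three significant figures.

330 pm

In a BCC lattice, atoms touch along the body diagonal, so √3·a = 4r.
a = 4r/√3 = 4 × 143 / 1.7321 = 330 pm.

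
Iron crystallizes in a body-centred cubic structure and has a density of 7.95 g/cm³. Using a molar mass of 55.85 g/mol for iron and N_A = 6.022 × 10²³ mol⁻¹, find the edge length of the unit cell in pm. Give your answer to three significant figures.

286 pm

With Z = 2 atoms per BCC cell, a³ = Z·M/(N_A·ρ) = 2 × 55.85 / (6.022 × 10²³ × 7.950 g/cm³) = 2.333 × 10^-23 cm³.
a = (2.333 × 10^-23)^(1/3) = 2.857 × 10^-8 cm = 286 pm.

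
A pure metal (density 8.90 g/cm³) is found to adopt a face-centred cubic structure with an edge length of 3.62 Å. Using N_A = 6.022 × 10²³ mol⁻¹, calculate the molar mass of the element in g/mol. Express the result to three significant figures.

63.6 g/mol

An FCC cell has Z = 4 atoms; a = 3.620 × 10^-8 cm.
M = ρ·N_A·a³/Z = 8.90 × 6.022 × 10²³ × 4.744 × 10^-23 / 4 = 63.6 g/mol.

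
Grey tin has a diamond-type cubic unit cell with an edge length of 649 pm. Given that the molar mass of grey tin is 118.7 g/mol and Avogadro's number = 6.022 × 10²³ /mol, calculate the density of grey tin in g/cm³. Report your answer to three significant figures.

A diamond cubic unit cell contains Z = 8 atoms.
Cell volume: a³ = (649 pm)³ = (6.490 × 10^-8 cm)³ = 2.734 × 10^-22 cm³.
ρ = Z·M/(N_A·a³) = 8 × 118.7 / (6.022 × 10²³ × 2.734 × 10^-22) = 5.769 g/cm³.

5.77 g/cm³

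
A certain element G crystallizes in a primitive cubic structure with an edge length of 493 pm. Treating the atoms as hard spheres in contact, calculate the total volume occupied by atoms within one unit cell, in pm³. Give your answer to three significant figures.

In a simple cubic lattice atoms touch along the cell edge, so a = 2r, so r = 0.5000a = 246.5 pm.
V_atoms = Z × (4/3)πr³ = 1 × (4/3)π × (246.5)³ = 6.27 × 10^7 pm³.

6.27 × 10^7 pm³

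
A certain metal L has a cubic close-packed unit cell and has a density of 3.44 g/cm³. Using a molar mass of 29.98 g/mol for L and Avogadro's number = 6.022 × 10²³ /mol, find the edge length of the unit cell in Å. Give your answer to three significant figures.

With Z = 4 atoms per FCC cell, a³ = Z·M/(N_A·ρ) = 4 × 29.98 / (6.022 × 10²³ × 3.440 g/cm³) = 5.789 × 10^-23 cm³.
a = (5.789 × 10^-23)^(1/3) = 3.868 × 10^-8 cm = 3.87 Å.

3.87 Å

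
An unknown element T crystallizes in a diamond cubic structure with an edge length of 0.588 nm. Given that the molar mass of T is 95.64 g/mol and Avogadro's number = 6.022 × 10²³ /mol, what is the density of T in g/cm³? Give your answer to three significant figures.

6.25 g/cm³

A diamond cubic unit cell contains Z = 8 atoms.
Cell volume: a³ = (0.588 nm)³ = (5.880 × 10^-8 cm)³ = 2.033 × 10^-22 cm³.
ρ = Z·M/(N_A·a³) = 8 × 95.64 / (6.022 × 10²³ × 2.033 × 10^-22) = 6.250 g/cm³.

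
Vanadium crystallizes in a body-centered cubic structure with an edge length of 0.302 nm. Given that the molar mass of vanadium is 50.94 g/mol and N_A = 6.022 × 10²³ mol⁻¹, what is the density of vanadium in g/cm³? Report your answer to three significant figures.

6.14 g/cm³

A BCC unit cell contains Z = 2 atoms.
Cell volume: a³ = (0.302 nm)³ = (3.020 × 10^-8 cm)³ = 2.754 × 10^-23 cm³.
ρ = Z·M/(N_A·a³) = 2 × 50.94 / (6.022 × 10²³ × 2.754 × 10^-23) = 6.142 g/cm³.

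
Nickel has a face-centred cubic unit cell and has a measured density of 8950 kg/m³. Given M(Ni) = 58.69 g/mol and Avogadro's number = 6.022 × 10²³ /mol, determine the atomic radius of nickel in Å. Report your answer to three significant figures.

For an FCC cell (Z = 4), a³ = Z·M/(N_A·ρ) = 4 × 58.69 / (6.022 × 10²³ × 8.950) = 4.356 × 10^-23 cm³, so a = 3.518 × 10^-8 cm = 3.518 Å.
Atoms touch along the face diagonal, so √2·a = 4r, so r = 0.3536 × a = 1.24 Å.

1.24 Å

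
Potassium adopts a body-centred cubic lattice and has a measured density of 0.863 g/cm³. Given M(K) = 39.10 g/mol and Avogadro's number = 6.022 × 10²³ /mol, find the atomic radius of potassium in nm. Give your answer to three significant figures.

For a BCC cell (Z = 2), a³ = Z·M/(N_A·ρ) = 2 × 39.10 / (6.022 × 10²³ × 0.8630) = 1.505 × 10^-22 cm³, so a = 5.319 × 10^-8 cm = 0.5319 nm.
Atoms touch along the body diagonal, so √3·a = 4r, so r = 0.4330 × a = 0.230 nm.

0.230 nm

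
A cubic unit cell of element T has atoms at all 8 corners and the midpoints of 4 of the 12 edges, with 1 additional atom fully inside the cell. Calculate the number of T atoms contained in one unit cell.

Corner atoms are shared by 8 cells (1/8 each), edge atoms by 4 (1/4 each), interior atoms are unshared.
Net atoms = 8 × 1/8 + 4 × 1/4 + 1 = 1 + 1 + 1 = 3.

3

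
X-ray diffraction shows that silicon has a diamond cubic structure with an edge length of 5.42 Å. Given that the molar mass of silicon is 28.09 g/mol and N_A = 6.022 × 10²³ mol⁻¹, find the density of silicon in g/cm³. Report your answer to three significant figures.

A diamond cubic unit cell contains Z = 8 atoms.
Cell volume: a³ = (5.42 Å)³ = (5.420 × 10^-8 cm)³ = 1.592 × 10^-22 cm³.
ρ = Z·M/(N_A·a³) = 8 × 28.09 / (6.022 × 10²³ × 1.592 × 10^-22) = 2.344 g/cm³.

2.34 g/cm³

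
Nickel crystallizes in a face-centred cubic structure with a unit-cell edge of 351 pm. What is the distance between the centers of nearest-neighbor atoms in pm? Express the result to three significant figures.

248 pm

In an FCC structure, atoms touch along the face diagonal, so √2·a = 4r; the nearest-neighbor distance equals 2r = 0.7071·a.
d = 0.7071 × 351 = 248 pm.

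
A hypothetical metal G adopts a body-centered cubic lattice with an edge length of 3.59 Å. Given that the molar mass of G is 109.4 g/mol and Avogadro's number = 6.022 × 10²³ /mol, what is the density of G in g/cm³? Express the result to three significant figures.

A BCC unit cell contains Z = 2 atoms.
Cell volume: a³ = (3.59 Å)³ = (3.590 × 10^-8 cm)³ = 4.627 × 10^-23 cm³.
ρ = Z·M/(N_A·a³) = 2 × 109.4 / (6.022 × 10²³ × 4.627 × 10^-23) = 7.853 g/cm³.

7.85 g/cm³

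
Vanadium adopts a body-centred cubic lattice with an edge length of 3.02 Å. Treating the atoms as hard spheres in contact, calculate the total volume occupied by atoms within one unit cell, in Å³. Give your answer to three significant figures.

In a BCC lattice atoms touch along the body diagonal, so √3·a = 4r, so r = 0.4330a = 1.308 Å.
V_atoms = Z × (4/3)πr³ = 2 × (4/3)π × (1.308)³ = 18.7 Å³.

18.7 Å³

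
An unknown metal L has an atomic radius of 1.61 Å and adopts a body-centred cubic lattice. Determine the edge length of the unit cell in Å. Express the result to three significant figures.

3.72 Å

In a BCC lattice, atoms touch along the body diagonal, so √3·a = 4r.
a = 4r/√3 = 4 × 1.61 / 1.7321 = 3.72 Å.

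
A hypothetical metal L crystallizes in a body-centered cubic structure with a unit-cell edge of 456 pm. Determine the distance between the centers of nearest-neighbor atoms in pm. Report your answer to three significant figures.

In a BCC structure, atoms touch along the body diagonal, so √3·a = 4r; the nearest-neighbor distance equals 2r = 0.8660·a.
d = 0.8660 × 456 = 395 pm.

395 pm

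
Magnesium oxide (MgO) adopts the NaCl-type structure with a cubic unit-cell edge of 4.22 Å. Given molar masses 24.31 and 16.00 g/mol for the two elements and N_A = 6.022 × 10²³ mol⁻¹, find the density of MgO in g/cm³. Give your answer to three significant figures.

The NaCl-type structure contains Z = 4 formula units per cell; M(MgO) = 24.31 + 16.00 = 40.31 g/mol.
a³ = (4.220 × 10^-8 cm)³ = 7.515 × 10^-23 cm³.
ρ = 4 × 40.31 / (6.022 × 10²³ × 7.515 × 10^-23) = 3.563 g/cm³.

3.56 g/cm³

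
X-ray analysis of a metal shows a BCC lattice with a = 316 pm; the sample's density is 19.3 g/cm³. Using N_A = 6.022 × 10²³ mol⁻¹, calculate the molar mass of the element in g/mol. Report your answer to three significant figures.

183 g/mol

A BCC cell has Z = 2 atoms; a = 3.160 × 10^-8 cm.
M = ρ·N_A·a³/Z = 19.3 × 6.022 × 10²³ × 3.155 × 10^-23 / 2 = 183 g/mol.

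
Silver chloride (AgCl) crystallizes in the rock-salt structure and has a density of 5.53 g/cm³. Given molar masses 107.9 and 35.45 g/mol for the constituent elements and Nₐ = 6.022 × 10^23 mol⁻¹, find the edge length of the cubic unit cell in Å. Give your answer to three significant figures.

5.56 Å

M(AgCl) = 143.35 g/mol; Z = 4 formula units per cell.
a³ = Z·M/(N_A·ρ) = 4 × 143.35 / (6.022 × 10²³ × 5.53) = 1.722 × 10^-22 cm³, so a = 5.563 × 10^-8 cm = 5.56 Å.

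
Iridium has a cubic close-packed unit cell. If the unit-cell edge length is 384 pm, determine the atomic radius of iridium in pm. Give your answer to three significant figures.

136 pm

In an FCC lattice, atoms touch along the face diagonal, so √2·a = 4r.
r = √2·a/4 = 1.4142 × 384 / 4 = 136 pm.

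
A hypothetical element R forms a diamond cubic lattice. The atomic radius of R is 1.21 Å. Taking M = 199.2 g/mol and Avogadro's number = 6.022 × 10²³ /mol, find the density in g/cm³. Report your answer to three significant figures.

15.2 g/cm³

In a diamond cubic lattice, nearest neighbors lie along the body diagonal with √3·a = 8r, giving a = 5.589 Å = 5.589 × 10^-8 cm.
With Z = 8, ρ = Z·M/(N_A·a³) = 8 × 199.2 / (6.022 × 10²³ × 1.746 × 10^-22) = 15.16 g/cm³.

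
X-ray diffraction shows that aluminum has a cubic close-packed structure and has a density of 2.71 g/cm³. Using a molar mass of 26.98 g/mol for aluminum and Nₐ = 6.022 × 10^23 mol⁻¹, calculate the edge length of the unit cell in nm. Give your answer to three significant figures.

0.404 nm

With Z = 4 atoms per FCC cell, a³ = Z·M/(N_A·ρ) = 4 × 26.98 / (6.022 × 10²³ × 2.710 g/cm³) = 6.613 × 10^-23 cm³.
a = (6.613 × 10^-23)^(1/3) = 4.044 × 10^-8 cm = 0.404 nm.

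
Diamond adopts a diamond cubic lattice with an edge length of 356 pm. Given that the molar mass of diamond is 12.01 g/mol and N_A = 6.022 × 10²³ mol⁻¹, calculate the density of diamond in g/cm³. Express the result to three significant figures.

A diamond cubic unit cell contains Z = 8 atoms.
Cell volume: a³ = (356 pm)³ = (3.560 × 10^-8 cm)³ = 4.512 × 10^-23 cm³.
ρ = Z·M/(N_A·a³) = 8 × 12.01 / (6.022 × 10²³ × 4.512 × 10^-23) = 3.536 g/cm³.

3.54 g/cm³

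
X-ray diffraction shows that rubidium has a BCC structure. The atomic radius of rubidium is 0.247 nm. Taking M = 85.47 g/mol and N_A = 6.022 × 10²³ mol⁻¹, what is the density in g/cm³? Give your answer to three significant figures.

1.53 g/cm³

In a BCC lattice, atoms touch along the body diagonal, so √3·a = 4r, giving a = 0.5704 nm = 5.704 × 10^-8 cm.
With Z = 2, ρ = Z·M/(N_A·a³) = 2 × 85.47 / (6.022 × 10²³ × 1.856 × 10^-22) = 1.529 g/cm³.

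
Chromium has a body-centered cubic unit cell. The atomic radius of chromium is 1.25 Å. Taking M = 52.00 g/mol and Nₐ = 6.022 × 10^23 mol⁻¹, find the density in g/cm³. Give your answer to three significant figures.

7.18 g/cm³

In a BCC lattice, atoms touch along the body diagonal, so √3·a = 4r, giving a = 2.887 Å = 2.887 × 10^-8 cm.
With Z = 2, ρ = Z·M/(N_A·a³) = 2 × 52.00 / (6.022 × 10²³ × 2.406 × 10^-23) = 7.179 g/cm³.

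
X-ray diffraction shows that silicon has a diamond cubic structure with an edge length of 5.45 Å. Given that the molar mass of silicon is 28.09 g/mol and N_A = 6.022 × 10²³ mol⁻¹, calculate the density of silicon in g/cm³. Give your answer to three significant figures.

2.31 g/cm³

A diamond cubic unit cell contains Z = 8 atoms.
Cell volume: a³ = (5.45 Å)³ = (5.450 × 10^-8 cm)³ = 1.619 × 10^-22 cm³.
ρ = Z·M/(N_A·a³) = 8 × 28.09 / (6.022 × 10²³ × 1.619 × 10^-22) = 2.305 g/cm³.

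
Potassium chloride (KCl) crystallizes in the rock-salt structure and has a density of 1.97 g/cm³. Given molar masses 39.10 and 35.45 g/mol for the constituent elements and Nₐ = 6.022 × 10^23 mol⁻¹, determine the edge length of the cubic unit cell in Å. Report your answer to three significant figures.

6.31 Å

M(KCl) = 74.55 g/mol; Z = 4 formula units per cell.
a³ = Z·M/(N_A·ρ) = 4 × 74.55 / (6.022 × 10²³ × 1.97) = 2.514 × 10^-22 cm³, so a = 6.311 × 10^-8 cm = 6.31 Å.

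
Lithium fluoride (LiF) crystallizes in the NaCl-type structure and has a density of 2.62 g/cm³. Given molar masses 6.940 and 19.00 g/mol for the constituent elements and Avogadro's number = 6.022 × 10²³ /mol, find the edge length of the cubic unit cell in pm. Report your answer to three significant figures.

M(LiF) = 25.94 g/mol; Z = 4 formula units per cell.
a³ = Z·M/(N_A·ρ) = 4 × 25.94 / (6.022 × 10²³ × 2.62) = 6.576 × 10^-23 cm³, so a = 4.036 × 10^-8 cm = 404 pm.

404 pm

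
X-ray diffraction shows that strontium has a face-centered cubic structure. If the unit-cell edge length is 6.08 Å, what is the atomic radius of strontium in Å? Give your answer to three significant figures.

In an FCC lattice, atoms touch along the face diagonal, so √2·a = 4r.
r = √2·a/4 = 1.4142 × 6.08 / 4 = 2.15 Å.

2.15 Å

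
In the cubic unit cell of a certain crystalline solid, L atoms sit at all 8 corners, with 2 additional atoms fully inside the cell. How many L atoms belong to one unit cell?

Corner atoms are shared by 8 cells (1/8 each), interior atoms are unshared.
Net atoms = 8 × 1/8 + 2 = 1 + 2 = 3.

3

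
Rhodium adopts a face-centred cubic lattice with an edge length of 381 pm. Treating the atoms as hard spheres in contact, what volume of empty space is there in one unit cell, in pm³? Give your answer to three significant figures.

1.44 × 10^7 pm³

In an FCC lattice atoms touch along the face diagonal, so √2·a = 4r, so r = 0.3536a = 134.7 pm.
V_cell = a³ = 5.531 × 10^7 pm³; V_atoms = 4 × (4/3)πr³ = 4.095 × 10^7 pm³.
Empty space = 5.531 × 10^7 − 4.095 × 10^7 = 1.44 × 10^7 pm³.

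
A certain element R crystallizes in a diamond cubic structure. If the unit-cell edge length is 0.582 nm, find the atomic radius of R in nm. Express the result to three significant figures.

In a diamond cubic lattice, nearest neighbors lie along the body diagonal with √3·a = 8r.
r = √3·a/8 = 1.7321 × 0.582 / 8 = 0.126 nm.

0.126 nm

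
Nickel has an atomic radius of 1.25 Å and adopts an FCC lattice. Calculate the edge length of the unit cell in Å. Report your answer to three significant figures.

3.54 Å

In an FCC lattice, atoms touch along the face diagonal, so √2·a = 4r.
a = 4r/√2 = 4 × 1.25 / 1.4142 = 3.54 Å.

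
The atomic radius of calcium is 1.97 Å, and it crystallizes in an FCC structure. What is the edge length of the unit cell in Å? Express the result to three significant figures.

5.57 Å

In an FCC lattice, atoms touch along the face diagonal, so √2·a = 4r.
a = 4r/√2 = 4 × 1.97 / 1.4142 = 5.57 Å.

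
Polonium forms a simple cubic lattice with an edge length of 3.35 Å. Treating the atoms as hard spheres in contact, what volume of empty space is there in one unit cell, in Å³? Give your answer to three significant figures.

17.9 Å³

In a simple cubic lattice atoms touch along the cell edge, so a = 2r, so r = 0.5000a = 1.675 Å.
V_cell = a³ = 37.60 Å³; V_atoms = 1 × (4/3)πr³ = 19.68 Å³.
Empty space = 37.60 − 19.68 = 17.9 Å³.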